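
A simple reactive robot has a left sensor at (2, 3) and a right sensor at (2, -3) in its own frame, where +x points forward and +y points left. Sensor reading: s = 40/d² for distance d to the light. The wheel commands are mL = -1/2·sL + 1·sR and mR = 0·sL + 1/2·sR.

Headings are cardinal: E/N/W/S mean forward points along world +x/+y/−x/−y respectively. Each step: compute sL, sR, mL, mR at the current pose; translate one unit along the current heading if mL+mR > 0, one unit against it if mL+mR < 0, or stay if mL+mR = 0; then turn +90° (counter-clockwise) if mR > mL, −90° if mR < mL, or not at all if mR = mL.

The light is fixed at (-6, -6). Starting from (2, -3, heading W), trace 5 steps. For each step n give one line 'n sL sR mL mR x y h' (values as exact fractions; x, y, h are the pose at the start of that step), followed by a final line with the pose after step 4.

0 10/9 5/9 0 5/18 2 -3 W
1 40/101 40/17 3700/1717 20/17 1 -3 S
2 20/13 4/5 2/65 2/5 1 -4 W
3 40/81 40/9 340/81 20/9 0 -4 S
4 2 5/4 1/4 5/8 0 -5 W
final -1 -5 S

n=0: pose=(2,-3,W); sL=10/9, sR=5/9; mL=0, mR=5/18; mL+mR=5/18 → advance +1; mR−mL=5/18 → turn +1·90°
n=1: pose=(1,-3,S); sL=40/101, sR=40/17; mL=3700/1717, mR=20/17; mL+mR=5720/1717 → advance +1; mR−mL=-1680/1717 → turn -1·90°
n=2: pose=(1,-4,W); sL=20/13, sR=4/5; mL=2/65, mR=2/5; mL+mR=28/65 → advance +1; mR−mL=24/65 → turn +1·90°
n=3: pose=(0,-4,S); sL=40/81, sR=40/9; mL=340/81, mR=20/9; mL+mR=520/81 → advance +1; mR−mL=-160/81 → turn -1·90°
n=4: pose=(0,-5,W); sL=2, sR=5/4; mL=1/4, mR=5/8; mL+mR=7/8 → advance +1; mR−mL=3/8 → turn +1·90°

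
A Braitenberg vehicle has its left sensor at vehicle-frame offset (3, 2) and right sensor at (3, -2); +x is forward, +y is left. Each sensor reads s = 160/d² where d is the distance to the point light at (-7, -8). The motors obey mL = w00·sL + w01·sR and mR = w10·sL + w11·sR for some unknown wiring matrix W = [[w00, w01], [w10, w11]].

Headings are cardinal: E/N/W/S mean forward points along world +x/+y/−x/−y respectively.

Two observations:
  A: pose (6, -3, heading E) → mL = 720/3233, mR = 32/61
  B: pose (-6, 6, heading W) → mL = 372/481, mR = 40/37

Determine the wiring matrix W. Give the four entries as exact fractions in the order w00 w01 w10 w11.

obs A: pose=(6,-3,E) → sL=32/61, sR=32/53, mL=720/3233, mR=32/61
obs B: pose=(-6,6,W) → sL=40/37, sR=8/13, mL=372/481, mR=40/37
sensor matrix S = [[32/61, 32/53], [40/37, 8/13]]; det S = -513024/1555073
solve [mL_A; mL_B] = S·[w00; w01] and [mR_A; mR_B] = S·[w10; w11]:
  w00 = 1, w01 = -1/2, w10 = 1, w11 = 0

1 -1/2 1 0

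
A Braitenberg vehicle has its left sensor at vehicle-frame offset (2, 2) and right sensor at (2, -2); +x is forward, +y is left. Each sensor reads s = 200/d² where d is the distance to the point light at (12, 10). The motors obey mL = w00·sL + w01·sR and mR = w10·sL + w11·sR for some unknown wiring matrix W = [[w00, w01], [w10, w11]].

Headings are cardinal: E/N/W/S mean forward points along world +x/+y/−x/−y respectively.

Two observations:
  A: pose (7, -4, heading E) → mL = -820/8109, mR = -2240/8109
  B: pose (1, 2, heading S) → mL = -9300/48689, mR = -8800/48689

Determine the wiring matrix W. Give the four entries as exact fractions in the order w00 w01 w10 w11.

1/2 -1 -1/2 1/2

obs A: pose=(7,-4,E) → sL=200/153, sR=40/53, mL=-820/8109, mR=-2240/8109
obs B: pose=(1,2,S) → sL=200/181, sR=200/269, mL=-9300/48689, mR=-8800/48689
sensor matrix S = [[200/153, 40/53], [200/181, 200/269]]; det S = 54464000/394819101
solve [mL_A; mL_B] = S·[w00; w01] and [mR_A; mR_B] = S·[w10; w11]:
  w00 = 1/2, w01 = -1, w10 = -1/2, w11 = 1/2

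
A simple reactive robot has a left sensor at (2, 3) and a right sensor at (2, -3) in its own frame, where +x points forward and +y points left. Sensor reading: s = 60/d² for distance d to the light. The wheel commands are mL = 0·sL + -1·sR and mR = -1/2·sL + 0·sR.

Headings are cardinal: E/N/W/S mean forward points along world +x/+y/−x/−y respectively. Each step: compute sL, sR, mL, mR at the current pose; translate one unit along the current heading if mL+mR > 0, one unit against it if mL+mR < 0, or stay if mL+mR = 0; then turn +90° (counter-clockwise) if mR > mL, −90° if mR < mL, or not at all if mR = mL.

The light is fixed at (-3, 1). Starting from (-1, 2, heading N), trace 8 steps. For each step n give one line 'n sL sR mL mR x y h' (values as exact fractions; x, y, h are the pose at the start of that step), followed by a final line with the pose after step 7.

0 6 30/17 -30/17 -3 -1 2 N
1 12/5 12/5 -12/5 -6/5 -1 1 E
2 15/2 3 -3 -15/4 -2 1 N
3 60/13 12/5 -12/5 -30/13 -2 0 E
4 6 6 -6 -3 -3 0 N
5 60/29 12 -12 -30/29 -3 -1 W
6 15/8 3 -3 -15/16 -2 -1 S
7 60/13 12/5 -12/5 -30/13 -2 0 E
final -3 0 N

n=0: pose=(-1,2,N); sL=6, sR=30/17; mL=-30/17, mR=-3; mL+mR=-81/17 → advance -1; mR−mL=-21/17 → turn -1·90°
n=1: pose=(-1,1,E); sL=12/5, sR=12/5; mL=-12/5, mR=-6/5; mL+mR=-18/5 → advance -1; mR−mL=6/5 → turn +1·90°
n=2: pose=(-2,1,N); sL=15/2, sR=3; mL=-3, mR=-15/4; mL+mR=-27/4 → advance -1; mR−mL=-3/4 → turn -1·90°
n=3: pose=(-2,0,E); sL=60/13, sR=12/5; mL=-12/5, mR=-30/13; mL+mR=-306/65 → advance -1; mR−mL=6/65 → turn +1·90°
n=4: pose=(-3,0,N); sL=6, sR=6; mL=-6, mR=-3; mL+mR=-9 → advance -1; mR−mL=3 → turn +1·90°
n=5: pose=(-3,-1,W); sL=60/29, sR=12; mL=-12, mR=-30/29; mL+mR=-378/29 → advance -1; mR−mL=318/29 → turn +1·90°
n=6: pose=(-2,-1,S); sL=15/8, sR=3; mL=-3, mR=-15/16; mL+mR=-63/16 → advance -1; mR−mL=33/16 → turn +1·90°
n=7: pose=(-2,0,E); sL=60/13, sR=12/5; mL=-12/5, mR=-30/13; mL+mR=-306/65 → advance -1; mR−mL=6/65 → turn +1·90°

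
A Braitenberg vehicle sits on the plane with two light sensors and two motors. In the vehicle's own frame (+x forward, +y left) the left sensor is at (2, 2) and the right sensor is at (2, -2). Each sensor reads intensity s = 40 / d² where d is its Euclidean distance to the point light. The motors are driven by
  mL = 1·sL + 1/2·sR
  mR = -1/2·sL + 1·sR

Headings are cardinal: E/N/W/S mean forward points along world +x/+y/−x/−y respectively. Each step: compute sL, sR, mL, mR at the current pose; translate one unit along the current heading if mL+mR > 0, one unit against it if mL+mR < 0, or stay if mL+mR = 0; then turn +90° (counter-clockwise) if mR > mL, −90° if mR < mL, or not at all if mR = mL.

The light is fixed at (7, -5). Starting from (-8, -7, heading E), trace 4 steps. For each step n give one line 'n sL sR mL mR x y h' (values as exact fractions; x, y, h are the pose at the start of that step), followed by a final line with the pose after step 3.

0 40/169 8/37 2156/6253 612/6253 -8 -7 E
1 1/4 5/34 11/34 3/136 -7 -7 S
2 40/281 40/257 15900/72217 6100/72217 -7 -8 W
3 4/29 4/17 126/493 82/493 -8 -8 N
final -8 -7 E

n=0: pose=(-8,-7,E); sL=40/169, sR=8/37; mL=2156/6253, mR=612/6253; mL+mR=2768/6253 → advance +1; mR−mL=-1544/6253 → turn -1·90°
n=1: pose=(-7,-7,S); sL=1/4, sR=5/34; mL=11/34, mR=3/136; mL+mR=47/136 → advance +1; mR−mL=-41/136 → turn -1·90°
n=2: pose=(-7,-8,W); sL=40/281, sR=40/257; mL=15900/72217, mR=6100/72217; mL+mR=22000/72217 → advance +1; mR−mL=-9800/72217 → turn -1·90°
n=3: pose=(-8,-8,N); sL=4/29, sR=4/17; mL=126/493, mR=82/493; mL+mR=208/493 → advance +1; mR−mL=-44/493 → turn -1·90°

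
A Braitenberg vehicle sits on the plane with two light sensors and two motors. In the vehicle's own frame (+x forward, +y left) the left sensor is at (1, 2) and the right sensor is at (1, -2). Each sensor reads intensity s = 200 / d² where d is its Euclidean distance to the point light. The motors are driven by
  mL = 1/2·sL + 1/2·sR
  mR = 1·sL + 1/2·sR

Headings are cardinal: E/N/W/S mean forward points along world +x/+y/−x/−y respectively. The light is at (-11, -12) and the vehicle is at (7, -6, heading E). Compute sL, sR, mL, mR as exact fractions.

8/17 200/377 3208/6409 4716/6409

left sensor world pos  = (8, -4); dL² = 425
right sensor world pos = (8, -8); dR² = 377
sL = 200/425 = 8/17
sR = 200/377 = 200/377
mL = 1/2·sL + 1/2·sR = 3208/6409
mR = 1·sL + 1/2·sR = 4716/6409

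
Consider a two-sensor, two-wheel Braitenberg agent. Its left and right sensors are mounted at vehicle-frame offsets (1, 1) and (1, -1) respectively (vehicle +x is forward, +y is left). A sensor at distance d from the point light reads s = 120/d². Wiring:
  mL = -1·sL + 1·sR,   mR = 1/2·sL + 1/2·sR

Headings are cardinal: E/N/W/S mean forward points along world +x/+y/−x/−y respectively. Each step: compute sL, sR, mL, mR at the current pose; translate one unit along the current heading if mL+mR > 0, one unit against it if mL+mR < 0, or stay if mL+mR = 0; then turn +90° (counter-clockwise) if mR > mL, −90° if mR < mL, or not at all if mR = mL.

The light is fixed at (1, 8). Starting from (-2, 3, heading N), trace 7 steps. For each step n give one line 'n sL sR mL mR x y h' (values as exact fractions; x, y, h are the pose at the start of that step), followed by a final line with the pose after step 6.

0 15/4 6 9/4 39/8 -2 3 N
1 120/41 24/5 384/205 792/205 -2 4 W
2 60/17 12/5 -96/85 252/85 -3 4 S
3 24/5 8/3 -32/15 56/15 -3 3 E
4 15/4 6 9/4 39/8 -2 3 N
5 120/41 24/5 384/205 792/205 -2 4 W
6 60/17 12/5 -96/85 252/85 -3 4 S
final -3 3 E

n=0: pose=(-2,3,N); sL=15/4, sR=6; mL=9/4, mR=39/8; mL+mR=57/8 → advance +1; mR−mL=21/8 → turn +1·90°
n=1: pose=(-2,4,W); sL=120/41, sR=24/5; mL=384/205, mR=792/205; mL+mR=1176/205 → advance +1; mR−mL=408/205 → turn +1·90°
n=2: pose=(-3,4,S); sL=60/17, sR=12/5; mL=-96/85, mR=252/85; mL+mR=156/85 → advance +1; mR−mL=348/85 → turn +1·90°
n=3: pose=(-3,3,E); sL=24/5, sR=8/3; mL=-32/15, mR=56/15; mL+mR=8/5 → advance +1; mR−mL=88/15 → turn +1·90°
n=4: pose=(-2,3,N); sL=15/4, sR=6; mL=9/4, mR=39/8; mL+mR=57/8 → advance +1; mR−mL=21/8 → turn +1·90°
n=5: pose=(-2,4,W); sL=120/41, sR=24/5; mL=384/205, mR=792/205; mL+mR=1176/205 → advance +1; mR−mL=408/205 → turn +1·90°
n=6: pose=(-3,4,S); sL=60/17, sR=12/5; mL=-96/85, mR=252/85; mL+mR=156/85 → advance +1; mR−mL=348/85 → turn +1·90°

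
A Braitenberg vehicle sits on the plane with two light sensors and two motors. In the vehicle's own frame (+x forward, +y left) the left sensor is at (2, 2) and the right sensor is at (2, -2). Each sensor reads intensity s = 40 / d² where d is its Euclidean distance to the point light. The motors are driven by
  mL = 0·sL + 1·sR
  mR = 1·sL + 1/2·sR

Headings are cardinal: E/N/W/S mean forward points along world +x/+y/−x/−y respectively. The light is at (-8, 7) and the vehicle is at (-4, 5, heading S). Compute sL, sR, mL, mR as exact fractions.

left sensor world pos  = (-2, 3); dL² = 52
right sensor world pos = (-6, 3); dR² = 20
sL = 40/52 = 10/13
sR = 40/20 = 2
mL = 0·sL + 1·sR = 2
mR = 1·sL + 1/2·sR = 23/13

10/13 2 2 23/13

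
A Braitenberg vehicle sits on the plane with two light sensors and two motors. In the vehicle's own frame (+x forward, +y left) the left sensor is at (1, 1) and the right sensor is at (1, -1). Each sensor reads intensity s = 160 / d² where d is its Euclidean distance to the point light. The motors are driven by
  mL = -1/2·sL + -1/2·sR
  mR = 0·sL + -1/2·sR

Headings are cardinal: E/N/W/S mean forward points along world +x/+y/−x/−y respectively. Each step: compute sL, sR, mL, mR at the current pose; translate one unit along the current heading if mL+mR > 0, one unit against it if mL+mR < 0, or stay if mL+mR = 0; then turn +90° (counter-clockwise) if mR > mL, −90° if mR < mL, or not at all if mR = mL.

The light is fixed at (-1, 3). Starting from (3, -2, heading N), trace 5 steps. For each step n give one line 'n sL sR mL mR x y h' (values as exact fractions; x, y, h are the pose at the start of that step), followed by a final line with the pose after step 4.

n=0: pose=(3,-2,N); sL=32/5, sR=160/41; mL=-1056/205, mR=-80/41; mL+mR=-1456/205 → advance -1; mR−mL=16/5 → turn +1·90°
n=1: pose=(3,-3,W); sL=80/29, sR=80/17; mL=-1840/493, mR=-40/17; mL+mR=-3000/493 → advance -1; mR−mL=40/29 → turn +1·90°
n=2: pose=(4,-3,S); sL=32/17, sR=32/13; mL=-480/221, mR=-16/13; mL+mR=-752/221 → advance -1; mR−mL=16/17 → turn +1·90°
n=3: pose=(4,-2,E); sL=40/13, sR=20/9; mL=-310/117, mR=-10/9; mL+mR=-440/117 → advance -1; mR−mL=20/13 → turn +1·90°
n=4: pose=(3,-2,N); sL=32/5, sR=160/41; mL=-1056/205, mR=-80/41; mL+mR=-1456/205 → advance -1; mR−mL=16/5 → turn +1·90°

0 32/5 160/41 -1056/205 -80/41 3 -2 N
1 80/29 80/17 -1840/493 -40/17 3 -3 W
2 32/17 32/13 -480/221 -16/13 4 -3 S
3 40/13 20/9 -310/117 -10/9 4 -2 E
4 32/5 160/41 -1056/205 -80/41 3 -2 N
final 3 -3 W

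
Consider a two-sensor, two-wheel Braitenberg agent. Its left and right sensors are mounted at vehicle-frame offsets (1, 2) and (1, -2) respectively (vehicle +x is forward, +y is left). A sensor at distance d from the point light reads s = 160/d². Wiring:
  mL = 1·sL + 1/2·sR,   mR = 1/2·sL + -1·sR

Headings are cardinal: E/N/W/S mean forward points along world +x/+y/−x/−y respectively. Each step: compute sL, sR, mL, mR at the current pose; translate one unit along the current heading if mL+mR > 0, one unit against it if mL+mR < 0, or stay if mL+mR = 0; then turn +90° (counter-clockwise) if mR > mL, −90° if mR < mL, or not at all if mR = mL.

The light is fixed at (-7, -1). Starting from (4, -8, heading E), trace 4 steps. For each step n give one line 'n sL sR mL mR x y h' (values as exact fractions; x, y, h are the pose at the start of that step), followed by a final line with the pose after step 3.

0 160/169 32/45 9904/7605 -1808/7605 4 -8 E
1 8/13 40/41 588/533 -356/533 5 -8 S
2 160/221 160/157 42800/34697 -22800/34697 5 -9 W
3 16/13 80/109 2264/1417 -168/1417 4 -9 N
final 4 -8 E

n=0: pose=(4,-8,E); sL=160/169, sR=32/45; mL=9904/7605, mR=-1808/7605; mL+mR=8096/7605 → advance +1; mR−mL=-3904/2535 → turn -1·90°
n=1: pose=(5,-8,S); sL=8/13, sR=40/41; mL=588/533, mR=-356/533; mL+mR=232/533 → advance +1; mR−mL=-944/533 → turn -1·90°
n=2: pose=(5,-9,W); sL=160/221, sR=160/157; mL=42800/34697, mR=-22800/34697; mL+mR=20000/34697 → advance +1; mR−mL=-65600/34697 → turn -1·90°
n=3: pose=(4,-9,N); sL=16/13, sR=80/109; mL=2264/1417, mR=-168/1417; mL+mR=2096/1417 → advance +1; mR−mL=-2432/1417 → turn -1·90°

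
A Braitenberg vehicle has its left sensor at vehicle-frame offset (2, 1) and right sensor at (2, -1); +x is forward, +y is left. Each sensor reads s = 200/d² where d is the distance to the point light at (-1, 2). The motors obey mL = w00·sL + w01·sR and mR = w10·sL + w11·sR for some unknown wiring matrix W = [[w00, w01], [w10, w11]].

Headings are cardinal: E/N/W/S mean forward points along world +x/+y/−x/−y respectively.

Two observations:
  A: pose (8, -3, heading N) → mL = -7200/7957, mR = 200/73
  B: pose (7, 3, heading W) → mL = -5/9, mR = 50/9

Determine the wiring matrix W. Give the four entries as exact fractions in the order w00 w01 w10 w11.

-1 1 1 0

obs A: pose=(8,-3,N) → sL=200/73, sR=200/109, mL=-7200/7957, mR=200/73
obs B: pose=(7,3,W) → sL=50/9, sR=5, mL=-5/9, mR=50/9
sensor matrix S = [[200/73, 200/109], [50/9, 5]]; det S = 251000/71613
solve [mL_A; mL_B] = S·[w00; w01] and [mR_A; mR_B] = S·[w10; w11]:
  w00 = -1, w01 = 1, w10 = 1, w11 = 0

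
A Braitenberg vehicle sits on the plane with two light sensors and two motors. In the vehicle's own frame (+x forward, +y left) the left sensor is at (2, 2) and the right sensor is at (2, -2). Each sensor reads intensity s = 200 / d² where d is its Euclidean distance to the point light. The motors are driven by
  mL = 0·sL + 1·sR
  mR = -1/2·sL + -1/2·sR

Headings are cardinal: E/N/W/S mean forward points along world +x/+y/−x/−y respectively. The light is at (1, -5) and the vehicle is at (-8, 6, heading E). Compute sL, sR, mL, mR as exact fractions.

left sensor world pos  = (-6, 8); dL² = 218
right sensor world pos = (-6, 4); dR² = 130
sL = 200/218 = 100/109
sR = 200/130 = 20/13
mL = 0·sL + 1·sR = 20/13
mR = -1/2·sL + -1/2·sR = -1740/1417

100/109 20/13 20/13 -1740/1417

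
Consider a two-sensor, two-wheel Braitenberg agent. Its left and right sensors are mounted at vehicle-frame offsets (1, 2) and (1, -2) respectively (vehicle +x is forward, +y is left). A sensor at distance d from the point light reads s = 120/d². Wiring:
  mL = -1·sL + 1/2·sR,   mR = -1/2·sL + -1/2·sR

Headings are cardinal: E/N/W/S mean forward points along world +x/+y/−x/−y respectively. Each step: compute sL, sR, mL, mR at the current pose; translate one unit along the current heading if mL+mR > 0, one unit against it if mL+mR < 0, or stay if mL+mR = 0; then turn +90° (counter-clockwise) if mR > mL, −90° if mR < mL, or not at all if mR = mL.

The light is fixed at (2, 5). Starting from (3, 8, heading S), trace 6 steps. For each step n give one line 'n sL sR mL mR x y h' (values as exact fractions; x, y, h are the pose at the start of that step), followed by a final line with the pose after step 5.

0 120/13 24 36/13 -216/13 3 8 S
1 30 10/3 -85/3 -50/3 3 9 W
2 24/5 40/3 28/15 -136/15 4 9 S
3 12 12/5 -54/5 -36/5 4 10 W
4 120/41 120/17 420/697 -3480/697 5 10 S
5 6 30/17 -87/17 -66/17 5 11 W
final 6 11 S

n=0: pose=(3,8,S); sL=120/13, sR=24; mL=36/13, mR=-216/13; mL+mR=-180/13 → advance -1; mR−mL=-252/13 → turn -1·90°
n=1: pose=(3,9,W); sL=30, sR=10/3; mL=-85/3, mR=-50/3; mL+mR=-45 → advance -1; mR−mL=35/3 → turn +1·90°
n=2: pose=(4,9,S); sL=24/5, sR=40/3; mL=28/15, mR=-136/15; mL+mR=-36/5 → advance -1; mR−mL=-164/15 → turn -1·90°
n=3: pose=(4,10,W); sL=12, sR=12/5; mL=-54/5, mR=-36/5; mL+mR=-18 → advance -1; mR−mL=18/5 → turn +1·90°
n=4: pose=(5,10,S); sL=120/41, sR=120/17; mL=420/697, mR=-3480/697; mL+mR=-180/41 → advance -1; mR−mL=-3900/697 → turn -1·90°
n=5: pose=(5,11,W); sL=6, sR=30/17; mL=-87/17, mR=-66/17; mL+mR=-9 → advance -1; mR−mL=21/17 → turn +1·90°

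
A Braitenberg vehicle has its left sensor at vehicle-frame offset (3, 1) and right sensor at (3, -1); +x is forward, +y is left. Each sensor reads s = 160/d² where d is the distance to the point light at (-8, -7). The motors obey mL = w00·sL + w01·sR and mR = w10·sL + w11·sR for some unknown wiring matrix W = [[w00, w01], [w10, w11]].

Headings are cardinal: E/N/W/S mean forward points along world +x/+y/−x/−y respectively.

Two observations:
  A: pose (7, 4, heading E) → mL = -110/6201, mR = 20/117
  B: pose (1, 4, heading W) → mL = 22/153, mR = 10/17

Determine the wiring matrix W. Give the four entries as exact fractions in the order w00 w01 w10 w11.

obs A: pose=(7,4,E) → sL=40/117, sR=20/53, mL=-110/6201, mR=20/117
obs B: pose=(1,4,W) → sL=20/17, sR=8/9, mL=22/153, mR=10/17
sensor matrix S = [[40/117, 20/53], [20/17, 8/9]]; det S = -132880/948753
solve [mL_A; mL_B] = S·[w00; w01] and [mR_A; mR_B] = S·[w10; w11]:
  w00 = 1/2, w01 = -1/2, w10 = 1/2, w11 = 0

1/2 -1/2 1/2 0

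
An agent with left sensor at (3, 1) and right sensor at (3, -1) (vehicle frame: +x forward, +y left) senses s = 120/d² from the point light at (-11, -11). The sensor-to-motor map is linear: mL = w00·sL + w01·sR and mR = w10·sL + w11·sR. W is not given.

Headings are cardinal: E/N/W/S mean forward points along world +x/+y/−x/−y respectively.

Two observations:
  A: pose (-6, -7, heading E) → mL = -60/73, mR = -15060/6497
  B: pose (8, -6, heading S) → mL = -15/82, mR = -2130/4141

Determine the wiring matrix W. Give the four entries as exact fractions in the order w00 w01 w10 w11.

0 -1/2 -1/2 -1

obs A: pose=(-6,-7,E) → sL=120/89, sR=120/73, mL=-60/73, mR=-15060/6497
obs B: pose=(8,-6,S) → sL=30/101, sR=15/41, mL=-15/82, mR=-2130/4141
sensor matrix S = [[120/89, 120/73], [30/101, 15/41]]; det S = 135000/26904077
solve [mL_A; mL_B] = S·[w00; w01] and [mR_A; mR_B] = S·[w10; w11]:
  w00 = 0, w01 = -1/2, w10 = -1/2, w11 = -1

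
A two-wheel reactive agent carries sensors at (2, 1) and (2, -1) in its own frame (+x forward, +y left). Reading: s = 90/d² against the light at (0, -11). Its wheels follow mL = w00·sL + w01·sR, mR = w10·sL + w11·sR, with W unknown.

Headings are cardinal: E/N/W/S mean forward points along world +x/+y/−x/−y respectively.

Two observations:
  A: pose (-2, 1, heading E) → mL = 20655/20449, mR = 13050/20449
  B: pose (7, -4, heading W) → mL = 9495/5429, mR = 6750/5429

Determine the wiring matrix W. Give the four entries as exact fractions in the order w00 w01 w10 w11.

1/2 1 1/2 1/2

obs A: pose=(-2,1,E) → sL=90/169, sR=90/121, mL=20655/20449, mR=13050/20449
obs B: pose=(7,-4,W) → sL=90/61, sR=90/89, mL=9495/5429, mR=6750/5429
sensor matrix S = [[90/169, 90/121], [90/61, 90/89]]; det S = -62046000/111017621
solve [mL_A; mL_B] = S·[w00; w01] and [mR_A; mR_B] = S·[w10; w11]:
  w00 = 1/2, w01 = 1, w10 = 1/2, w11 = 1/2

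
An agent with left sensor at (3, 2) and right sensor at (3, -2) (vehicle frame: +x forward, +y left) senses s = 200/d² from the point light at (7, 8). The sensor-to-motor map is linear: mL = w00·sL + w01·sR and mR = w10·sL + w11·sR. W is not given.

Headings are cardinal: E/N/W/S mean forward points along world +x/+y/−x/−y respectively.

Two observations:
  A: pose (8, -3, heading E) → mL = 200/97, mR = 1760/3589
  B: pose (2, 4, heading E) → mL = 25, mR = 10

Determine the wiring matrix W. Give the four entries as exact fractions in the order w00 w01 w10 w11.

1 0 1/2 -1/2

obs A: pose=(8,-3,E) → sL=200/97, sR=40/37, mL=200/97, mR=1760/3589
obs B: pose=(2,4,E) → sL=25, sR=5, mL=25, mR=10
sensor matrix S = [[200/97, 40/37], [25, 5]]; det S = -60000/3589
solve [mL_A; mL_B] = S·[w00; w01] and [mR_A; mR_B] = S·[w10; w11]:
  w00 = 1, w01 = 0, w10 = 1/2, w11 = -1/2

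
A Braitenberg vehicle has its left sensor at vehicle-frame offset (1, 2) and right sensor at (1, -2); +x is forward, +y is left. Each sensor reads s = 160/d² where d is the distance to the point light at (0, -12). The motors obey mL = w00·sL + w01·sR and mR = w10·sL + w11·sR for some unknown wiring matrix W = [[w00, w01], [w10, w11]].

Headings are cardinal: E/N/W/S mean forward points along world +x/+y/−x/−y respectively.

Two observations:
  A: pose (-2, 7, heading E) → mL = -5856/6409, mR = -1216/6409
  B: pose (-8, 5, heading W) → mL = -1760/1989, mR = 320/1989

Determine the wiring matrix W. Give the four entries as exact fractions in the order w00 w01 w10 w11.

-1 -1 1 -1

obs A: pose=(-2,7,E) → sL=80/221, sR=16/29, mL=-5856/6409, mR=-1216/6409
obs B: pose=(-8,5,W) → sL=80/153, sR=80/221, mL=-1760/1989, mR=320/1989
sensor matrix S = [[80/221, 16/29], [80/153, 80/221]]; det S = -2007040/12747501
solve [mL_A; mL_B] = S·[w00; w01] and [mR_A; mR_B] = S·[w10; w11]:
  w00 = -1, w01 = -1, w10 = 1, w11 = -1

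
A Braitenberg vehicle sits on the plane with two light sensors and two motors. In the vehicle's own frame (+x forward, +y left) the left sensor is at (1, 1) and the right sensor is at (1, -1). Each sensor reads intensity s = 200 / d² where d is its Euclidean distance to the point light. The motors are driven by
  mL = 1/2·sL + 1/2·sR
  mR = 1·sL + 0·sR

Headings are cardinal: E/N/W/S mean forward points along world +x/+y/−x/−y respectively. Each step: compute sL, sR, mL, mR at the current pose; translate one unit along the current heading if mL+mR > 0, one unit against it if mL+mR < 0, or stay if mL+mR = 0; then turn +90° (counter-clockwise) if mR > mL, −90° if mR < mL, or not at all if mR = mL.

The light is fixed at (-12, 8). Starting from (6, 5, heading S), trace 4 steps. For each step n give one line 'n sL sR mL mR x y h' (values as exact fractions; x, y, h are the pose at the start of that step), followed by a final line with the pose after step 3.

n=0: pose=(6,5,S); sL=200/377, sR=40/61; mL=13640/22997, mR=200/377; mL+mR=25840/22997 → advance +1; mR−mL=-1440/22997 → turn -1·90°
n=1: pose=(6,4,W); sL=100/157, sR=100/149; mL=15300/23393, mR=100/157; mL+mR=30200/23393 → advance +1; mR−mL=-400/23393 → turn -1·90°
n=2: pose=(5,4,N); sL=40/53, sR=200/333; mL=11960/17649, mR=40/53; mL+mR=25280/17649 → advance +1; mR−mL=1360/17649 → turn +1·90°
n=3: pose=(5,5,W); sL=25/34, sR=10/13; mL=665/884, mR=25/34; mL+mR=1315/884 → advance +1; mR−mL=-15/884 → turn -1·90°

0 200/377 40/61 13640/22997 200/377 6 5 S
1 100/157 100/149 15300/23393 100/157 6 4 W
2 40/53 200/333 11960/17649 40/53 5 4 N
3 25/34 10/13 665/884 25/34 5 5 W
final 4 5 N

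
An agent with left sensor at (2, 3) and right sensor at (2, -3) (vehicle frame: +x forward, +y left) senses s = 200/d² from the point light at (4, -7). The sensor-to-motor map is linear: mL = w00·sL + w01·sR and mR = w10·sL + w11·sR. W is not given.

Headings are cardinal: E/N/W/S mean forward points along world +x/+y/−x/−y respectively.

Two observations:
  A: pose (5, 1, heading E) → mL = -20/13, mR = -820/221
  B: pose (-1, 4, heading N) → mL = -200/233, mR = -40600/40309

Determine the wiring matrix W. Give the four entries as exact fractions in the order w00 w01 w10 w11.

obs A: pose=(5,1,E) → sL=20/13, sR=100/17, mL=-20/13, mR=-820/221
obs B: pose=(-1,4,N) → sL=200/233, sR=200/173, mL=-200/233, mR=-40600/40309
sensor matrix S = [[20/13, 100/17], [200/233, 200/173]]; det S = -29136000/8908289
solve [mL_A; mL_B] = S·[w00; w01] and [mR_A; mR_B] = S·[w10; w11]:
  w00 = -1, w01 = 0, w10 = -1/2, w11 = -1/2

-1 0 -1/2 -1/2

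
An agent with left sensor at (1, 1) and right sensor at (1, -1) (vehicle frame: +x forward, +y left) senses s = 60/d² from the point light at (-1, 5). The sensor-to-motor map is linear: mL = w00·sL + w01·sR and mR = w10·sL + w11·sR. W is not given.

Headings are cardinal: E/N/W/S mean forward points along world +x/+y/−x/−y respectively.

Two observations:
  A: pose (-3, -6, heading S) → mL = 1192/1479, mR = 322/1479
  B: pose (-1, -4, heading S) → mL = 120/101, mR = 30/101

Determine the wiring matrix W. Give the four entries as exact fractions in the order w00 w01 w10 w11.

obs A: pose=(-3,-6,S) → sL=12/29, sR=20/51, mL=1192/1479, mR=322/1479
obs B: pose=(-1,-4,S) → sL=60/101, sR=60/101, mL=120/101, mR=30/101
sensor matrix S = [[12/29, 20/51], [60/101, 60/101]]; det S = 640/49793
solve [mL_A; mL_B] = S·[w00; w01] and [mR_A; mR_B] = S·[w10; w11]:
  w00 = 1, w01 = 1, w10 = 1, w11 = -1/2

1 1 1 -1/2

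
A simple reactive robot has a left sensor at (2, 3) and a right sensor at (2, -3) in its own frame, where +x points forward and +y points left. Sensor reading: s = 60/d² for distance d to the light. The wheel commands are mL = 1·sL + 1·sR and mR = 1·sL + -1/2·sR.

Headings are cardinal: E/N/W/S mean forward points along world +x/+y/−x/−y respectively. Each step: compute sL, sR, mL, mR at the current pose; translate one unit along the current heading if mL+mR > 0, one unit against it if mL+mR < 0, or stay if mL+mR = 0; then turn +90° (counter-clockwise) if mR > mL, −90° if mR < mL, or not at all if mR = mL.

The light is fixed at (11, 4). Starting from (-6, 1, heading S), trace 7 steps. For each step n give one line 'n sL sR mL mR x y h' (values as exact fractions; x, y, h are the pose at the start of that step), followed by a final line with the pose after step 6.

0 60/221 12/85 456/1105 222/1105 -6 1 S
1 6/41 30/181 2316/7421 471/7421 -6 0 W
2 12/89 60/229 8088/20381 78/20381 -7 0 N
3 15/64 15/73 2055/4672 615/4672 -7 1 E
4 60/221 12/85 456/1105 222/1105 -6 1 S
5 6/41 30/181 2316/7421 471/7421 -6 0 W
6 12/89 60/229 8088/20381 78/20381 -7 0 N
final -7 1 E

n=0: pose=(-6,1,S); sL=60/221, sR=12/85; mL=456/1105, mR=222/1105; mL+mR=678/1105 → advance +1; mR−mL=-18/85 → turn -1·90°
n=1: pose=(-6,0,W); sL=6/41, sR=30/181; mL=2316/7421, mR=471/7421; mL+mR=2787/7421 → advance +1; mR−mL=-45/181 → turn -1·90°
n=2: pose=(-7,0,N); sL=12/89, sR=60/229; mL=8088/20381, mR=78/20381; mL+mR=8166/20381 → advance +1; mR−mL=-90/229 → turn -1·90°
n=3: pose=(-7,1,E); sL=15/64, sR=15/73; mL=2055/4672, mR=615/4672; mL+mR=1335/2336 → advance +1; mR−mL=-45/146 → turn -1·90°
n=4: pose=(-6,1,S); sL=60/221, sR=12/85; mL=456/1105, mR=222/1105; mL+mR=678/1105 → advance +1; mR−mL=-18/85 → turn -1·90°
n=5: pose=(-6,0,W); sL=6/41, sR=30/181; mL=2316/7421, mR=471/7421; mL+mR=2787/7421 → advance +1; mR−mL=-45/181 → turn -1·90°
n=6: pose=(-7,0,N); sL=12/89, sR=60/229; mL=8088/20381, mR=78/20381; mL+mR=8166/20381 → advance +1; mR−mL=-90/229 → turn -1·90°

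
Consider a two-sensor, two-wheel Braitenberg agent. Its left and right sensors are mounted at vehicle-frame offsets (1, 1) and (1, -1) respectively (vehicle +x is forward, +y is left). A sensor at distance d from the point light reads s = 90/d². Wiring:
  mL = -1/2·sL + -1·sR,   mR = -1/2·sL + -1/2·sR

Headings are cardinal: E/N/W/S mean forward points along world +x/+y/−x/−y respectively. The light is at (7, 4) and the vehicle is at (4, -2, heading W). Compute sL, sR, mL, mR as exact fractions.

18/13 90/41 -1539/533 -954/533

left sensor world pos  = (3, -3); dL² = 65
right sensor world pos = (3, -1); dR² = 41
sL = 90/65 = 18/13
sR = 90/41 = 90/41
mL = -1/2·sL + -1·sR = -1539/533
mR = -1/2·sL + -1/2·sR = -954/533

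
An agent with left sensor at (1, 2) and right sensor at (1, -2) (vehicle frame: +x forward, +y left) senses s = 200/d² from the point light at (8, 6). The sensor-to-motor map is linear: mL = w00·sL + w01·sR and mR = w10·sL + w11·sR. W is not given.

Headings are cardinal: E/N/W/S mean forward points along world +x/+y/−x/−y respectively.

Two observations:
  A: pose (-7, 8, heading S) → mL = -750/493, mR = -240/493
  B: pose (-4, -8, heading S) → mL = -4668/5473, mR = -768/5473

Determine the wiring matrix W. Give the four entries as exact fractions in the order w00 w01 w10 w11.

-1 -1/2 -1 1

obs A: pose=(-7,8,S) → sL=20/17, sR=20/29, mL=-750/493, mR=-240/493
obs B: pose=(-4,-8,S) → sL=8/13, sR=200/421, mL=-4668/5473, mR=-768/5473
sensor matrix S = [[20/17, 20/29], [8/13, 200/421]]; det S = 362880/2698189
solve [mL_A; mL_B] = S·[w00; w01] and [mR_A; mR_B] = S·[w10; w11]:
  w00 = -1, w01 = -1/2, w10 = -1, w11 = 1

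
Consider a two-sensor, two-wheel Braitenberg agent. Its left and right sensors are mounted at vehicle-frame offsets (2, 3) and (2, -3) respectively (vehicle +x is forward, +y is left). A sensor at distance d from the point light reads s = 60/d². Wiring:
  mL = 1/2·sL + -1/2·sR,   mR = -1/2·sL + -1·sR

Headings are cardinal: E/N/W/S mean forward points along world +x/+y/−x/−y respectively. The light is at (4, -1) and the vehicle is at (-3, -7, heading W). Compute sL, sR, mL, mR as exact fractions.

10/27 2/3 -4/27 -23/27

left sensor world pos  = (-5, -10); dL² = 162
right sensor world pos = (-5, -4); dR² = 90
sL = 60/162 = 10/27
sR = 60/90 = 2/3
mL = 1/2·sL + -1/2·sR = -4/27
mR = -1/2·sL + -1·sR = -23/27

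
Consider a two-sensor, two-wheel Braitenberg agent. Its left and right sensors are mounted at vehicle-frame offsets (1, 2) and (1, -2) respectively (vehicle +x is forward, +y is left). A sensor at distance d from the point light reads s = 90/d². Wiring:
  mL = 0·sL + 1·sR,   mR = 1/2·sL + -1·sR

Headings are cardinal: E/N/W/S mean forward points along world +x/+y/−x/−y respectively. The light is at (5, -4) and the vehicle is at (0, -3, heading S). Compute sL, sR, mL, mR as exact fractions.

10 90/49 90/49 155/49

left sensor world pos  = (2, -4); dL² = 9
right sensor world pos = (-2, -4); dR² = 49
sL = 90/9 = 10
sR = 90/49 = 90/49
mL = 0·sL + 1·sR = 90/49
mR = 1/2·sL + -1·sR = 155/49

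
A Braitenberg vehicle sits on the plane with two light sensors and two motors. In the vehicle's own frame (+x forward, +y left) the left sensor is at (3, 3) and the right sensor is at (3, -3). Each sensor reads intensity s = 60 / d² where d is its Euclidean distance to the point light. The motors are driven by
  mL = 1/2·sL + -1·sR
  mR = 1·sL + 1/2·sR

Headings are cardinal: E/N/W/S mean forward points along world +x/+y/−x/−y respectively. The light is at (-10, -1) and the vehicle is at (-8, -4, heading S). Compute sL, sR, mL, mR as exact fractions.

60/61 60/37 -2550/2257 4050/2257

left sensor world pos  = (-5, -7); dL² = 61
right sensor world pos = (-11, -7); dR² = 37
sL = 60/61 = 60/61
sR = 60/37 = 60/37
mL = 1/2·sL + -1·sR = -2550/2257
mR = 1·sL + 1/2·sR = 4050/2257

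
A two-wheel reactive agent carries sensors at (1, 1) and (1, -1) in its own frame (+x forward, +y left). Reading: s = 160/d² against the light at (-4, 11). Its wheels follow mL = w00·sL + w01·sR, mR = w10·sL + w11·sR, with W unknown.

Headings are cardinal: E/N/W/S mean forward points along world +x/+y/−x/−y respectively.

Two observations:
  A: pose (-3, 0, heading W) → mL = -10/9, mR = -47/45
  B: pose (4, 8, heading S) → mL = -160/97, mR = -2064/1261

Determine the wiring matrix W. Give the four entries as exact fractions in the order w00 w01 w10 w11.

-1 0 1/2 -1

obs A: pose=(-3,0,W) → sL=10/9, sR=8/5, mL=-10/9, mR=-47/45
obs B: pose=(4,8,S) → sL=160/97, sR=32/13, mL=-160/97, mR=-2064/1261
sensor matrix S = [[10/9, 8/5], [160/97, 32/13]]; det S = 1088/11349
solve [mL_A; mL_B] = S·[w00; w01] and [mR_A; mR_B] = S·[w10; w11]:
  w00 = -1, w01 = 0, w10 = 1/2, w11 = -1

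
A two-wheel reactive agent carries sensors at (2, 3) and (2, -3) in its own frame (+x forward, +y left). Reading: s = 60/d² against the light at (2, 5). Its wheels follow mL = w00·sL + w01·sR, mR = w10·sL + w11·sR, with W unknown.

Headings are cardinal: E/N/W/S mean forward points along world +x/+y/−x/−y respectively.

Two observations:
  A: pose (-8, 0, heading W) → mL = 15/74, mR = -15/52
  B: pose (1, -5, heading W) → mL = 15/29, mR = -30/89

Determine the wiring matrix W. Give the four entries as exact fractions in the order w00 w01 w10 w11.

0 1/2 -1 0

obs A: pose=(-8,0,W) → sL=15/52, sR=15/37, mL=15/74, mR=-15/52
obs B: pose=(1,-5,W) → sL=30/89, sR=30/29, mL=15/29, mR=-30/89
sensor matrix S = [[15/52, 15/37], [30/89, 30/29]]; det S = 401625/2482922
solve [mL_A; mL_B] = S·[w00; w01] and [mR_A; mR_B] = S·[w10; w11]:
  w00 = 0, w01 = 1/2, w10 = -1, w11 = 0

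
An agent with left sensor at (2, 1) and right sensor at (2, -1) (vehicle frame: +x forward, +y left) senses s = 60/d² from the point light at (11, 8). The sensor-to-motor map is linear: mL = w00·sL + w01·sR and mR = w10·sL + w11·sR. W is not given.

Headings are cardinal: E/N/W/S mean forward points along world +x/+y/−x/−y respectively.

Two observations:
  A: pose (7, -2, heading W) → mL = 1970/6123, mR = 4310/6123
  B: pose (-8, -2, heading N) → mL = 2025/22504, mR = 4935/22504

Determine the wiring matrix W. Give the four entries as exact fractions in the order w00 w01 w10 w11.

obs A: pose=(7,-2,W) → sL=60/157, sR=20/39, mL=1970/6123, mR=4310/6123
obs B: pose=(-8,-2,N) → sL=15/116, sR=15/97, mL=2025/22504, mR=4935/22504
sensor matrix S = [[60/157, 20/39], [15/116, 15/97]]; det S = -41425/5741333
solve [mL_A; mL_B] = S·[w00; w01] and [mR_A; mR_B] = S·[w10; w11]:
  w00 = -1/2, w01 = 1, w10 = 1/2, w11 = 1

-1/2 1 1/2 1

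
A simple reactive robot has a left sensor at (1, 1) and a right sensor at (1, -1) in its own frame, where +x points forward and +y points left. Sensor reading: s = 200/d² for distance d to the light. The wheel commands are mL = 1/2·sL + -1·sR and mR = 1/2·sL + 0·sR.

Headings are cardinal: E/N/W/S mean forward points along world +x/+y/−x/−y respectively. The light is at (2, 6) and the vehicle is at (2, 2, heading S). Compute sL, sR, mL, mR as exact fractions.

100/13 100/13 -50/13 50/13

left sensor world pos  = (3, 1); dL² = 26
right sensor world pos = (1, 1); dR² = 26
sL = 200/26 = 100/13
sR = 200/26 = 100/13
mL = 1/2·sL + -1·sR = -50/13
mR = 1/2·sL + 0·sR = 50/13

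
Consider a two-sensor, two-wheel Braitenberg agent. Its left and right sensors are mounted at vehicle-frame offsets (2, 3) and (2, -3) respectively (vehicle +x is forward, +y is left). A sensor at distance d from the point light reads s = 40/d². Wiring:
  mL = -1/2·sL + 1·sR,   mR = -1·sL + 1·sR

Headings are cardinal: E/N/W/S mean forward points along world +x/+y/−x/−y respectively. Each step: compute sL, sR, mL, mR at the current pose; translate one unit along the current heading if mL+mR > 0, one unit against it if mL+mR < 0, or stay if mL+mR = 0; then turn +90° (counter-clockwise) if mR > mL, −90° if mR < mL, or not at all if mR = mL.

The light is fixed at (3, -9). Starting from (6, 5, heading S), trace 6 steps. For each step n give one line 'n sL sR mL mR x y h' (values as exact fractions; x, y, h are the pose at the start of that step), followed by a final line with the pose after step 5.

n=0: pose=(6,5,S); sL=2/9, sR=5/18; mL=1/6, mR=1/18; mL+mR=2/9 → advance +1; mR−mL=-1/9 → turn -1·90°
n=1: pose=(6,4,W); sL=40/101, sR=40/257; mL=-1100/25957, mR=-6240/25957; mL+mR=-7340/25957 → advance -1; mR−mL=-20/101 → turn -1·90°
n=2: pose=(7,4,N); sL=20/113, sR=20/137; mL=890/15481, mR=-480/15481; mL+mR=410/15481 → advance +1; mR−mL=-10/113 → turn -1·90°
n=3: pose=(7,5,E); sL=8/65, sR=40/157; mL=1972/10205, mR=1344/10205; mL+mR=3316/10205 → advance +1; mR−mL=-4/65 → turn -1·90°
n=4: pose=(8,5,S); sL=5/26, sR=10/37; mL=335/1924, mR=75/962; mL+mR=485/1924 → advance +1; mR−mL=-5/52 → turn -1·90°
n=5: pose=(8,4,W); sL=40/109, sR=8/53; mL=-188/5777, mR=-1248/5777; mL+mR=-1436/5777 → advance -1; mR−mL=-20/109 → turn -1·90°

0 2/9 5/18 1/6 1/18 6 5 S
1 40/101 40/257 -1100/25957 -6240/25957 6 4 W
2 20/113 20/137 890/15481 -480/15481 7 4 N
3 8/65 40/157 1972/10205 1344/10205 7 5 E
4 5/26 10/37 335/1924 75/962 8 5 S
5 40/109 8/53 -188/5777 -1248/5777 8 4 W
final 9 4 N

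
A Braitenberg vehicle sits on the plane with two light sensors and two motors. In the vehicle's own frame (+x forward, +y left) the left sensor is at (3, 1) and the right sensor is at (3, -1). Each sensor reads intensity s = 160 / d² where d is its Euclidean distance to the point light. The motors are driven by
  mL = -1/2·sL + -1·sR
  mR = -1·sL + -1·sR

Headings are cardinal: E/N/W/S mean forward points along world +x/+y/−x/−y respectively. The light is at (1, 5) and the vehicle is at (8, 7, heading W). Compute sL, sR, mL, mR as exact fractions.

160/17 32/5 -944/85 -1344/85

left sensor world pos  = (5, 6); dL² = 17
right sensor world pos = (5, 8); dR² = 25
sL = 160/17 = 160/17
sR = 160/25 = 32/5
mL = -1/2·sL + -1·sR = -944/85
mR = -1·sL + -1·sR = -1344/85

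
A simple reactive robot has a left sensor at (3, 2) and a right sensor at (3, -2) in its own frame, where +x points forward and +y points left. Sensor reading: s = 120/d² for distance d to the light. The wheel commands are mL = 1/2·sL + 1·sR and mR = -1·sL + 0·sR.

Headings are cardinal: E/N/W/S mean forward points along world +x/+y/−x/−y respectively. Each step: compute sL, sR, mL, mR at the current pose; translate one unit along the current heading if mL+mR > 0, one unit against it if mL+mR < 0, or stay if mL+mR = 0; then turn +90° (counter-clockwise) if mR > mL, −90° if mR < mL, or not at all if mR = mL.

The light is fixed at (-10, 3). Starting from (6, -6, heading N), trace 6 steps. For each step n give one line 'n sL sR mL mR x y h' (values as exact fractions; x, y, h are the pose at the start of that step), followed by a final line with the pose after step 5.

n=0: pose=(6,-6,N); sL=15/29, sR=1/3; mL=103/174, mR=-15/29; mL+mR=13/174 → advance +1; mR−mL=-193/174 → turn -1·90°
n=1: pose=(6,-5,E); sL=120/397, sR=120/461; mL=75300/183017, mR=-120/397; mL+mR=19980/183017 → advance +1; mR−mL=-130620/183017 → turn -1·90°
n=2: pose=(7,-5,S); sL=60/241, sR=60/173; mL=19650/41693, mR=-60/241; mL+mR=9270/41693 → advance +1; mR−mL=-30030/41693 → turn -1·90°
n=3: pose=(7,-6,W); sL=120/317, sR=24/49; mL=10548/15533, mR=-120/317; mL+mR=4668/15533 → advance +1; mR−mL=-16428/15533 → turn -1·90°
n=4: pose=(6,-6,N); sL=15/29, sR=1/3; mL=103/174, mR=-15/29; mL+mR=13/174 → advance +1; mR−mL=-193/174 → turn -1·90°
n=5: pose=(6,-5,E); sL=120/397, sR=120/461; mL=75300/183017, mR=-120/397; mL+mR=19980/183017 → advance +1; mR−mL=-130620/183017 → turn -1·90°

0 15/29 1/3 103/174 -15/29 6 -6 N
1 120/397 120/461 75300/183017 -120/397 6 -5 E
2 60/241 60/173 19650/41693 -60/241 7 -5 S
3 120/317 24/49 10548/15533 -120/317 7 -6 W
4 15/29 1/3 103/174 -15/29 6 -6 N
5 120/397 120/461 75300/183017 -120/397 6 -5 E
final 7 -5 S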